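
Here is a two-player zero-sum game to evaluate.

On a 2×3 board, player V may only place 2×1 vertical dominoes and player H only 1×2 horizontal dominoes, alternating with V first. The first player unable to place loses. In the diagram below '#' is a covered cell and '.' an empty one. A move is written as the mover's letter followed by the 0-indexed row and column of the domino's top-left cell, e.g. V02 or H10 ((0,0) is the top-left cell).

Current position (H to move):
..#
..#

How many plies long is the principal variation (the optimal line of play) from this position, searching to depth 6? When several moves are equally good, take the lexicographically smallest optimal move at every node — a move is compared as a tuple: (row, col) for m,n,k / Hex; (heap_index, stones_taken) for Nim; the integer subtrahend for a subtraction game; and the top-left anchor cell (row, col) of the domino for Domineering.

PV length from [..#/..#]: 1 ply

[..#/..#] H move#1: H00:+1/###/..#*, H10:+1/..#/###
[###/..#] end (terminal -1, V#2); searched ..#/..# to 6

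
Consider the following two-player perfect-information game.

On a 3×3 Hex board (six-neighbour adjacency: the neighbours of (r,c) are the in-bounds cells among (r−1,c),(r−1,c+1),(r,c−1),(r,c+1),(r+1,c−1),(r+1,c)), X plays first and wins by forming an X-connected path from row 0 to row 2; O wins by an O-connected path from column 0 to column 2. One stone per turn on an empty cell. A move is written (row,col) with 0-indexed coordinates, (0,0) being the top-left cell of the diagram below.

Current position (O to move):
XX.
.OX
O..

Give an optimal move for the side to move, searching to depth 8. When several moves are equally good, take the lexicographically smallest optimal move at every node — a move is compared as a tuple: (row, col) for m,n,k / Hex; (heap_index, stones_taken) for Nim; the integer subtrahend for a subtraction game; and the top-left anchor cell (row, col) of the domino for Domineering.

[XX./.OX/O..] O move#1: (0,2):+1/XXO/.OX/O..*, (1,0):-1/XX./OOX/O.., (2,1):+1/XX./.OX/OO., (2,2):+1/XX./.OX/O.O
[XXO/.OX/O..] end (terminal -1, X#2); searched XX./.OX/O.. to 8

O's best at [XX./.OX/O..]: (0,2)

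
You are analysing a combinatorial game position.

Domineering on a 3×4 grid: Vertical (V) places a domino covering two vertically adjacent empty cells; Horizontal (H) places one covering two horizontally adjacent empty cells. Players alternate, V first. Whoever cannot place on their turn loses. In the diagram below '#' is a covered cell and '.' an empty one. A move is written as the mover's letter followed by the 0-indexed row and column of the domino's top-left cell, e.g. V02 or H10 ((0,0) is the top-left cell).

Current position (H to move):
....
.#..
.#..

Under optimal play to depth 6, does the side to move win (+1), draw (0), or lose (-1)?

value(..../.#../.#.., H) = +1

p1 H@[..../.#../.#..]: H00[##../.#../.#..]-1 H01[.##./.#../.#..]-1 H02[..##/.#../.#..]-1 H12[..../.###/.#..]+1* H22[..../.#../.###]-1
p2 V@[..../.###/.#..]: V00[#.../####/.#..]-1* V10[..../####/##..]-1
p3 H@[#.../####/.#..]: H01[###./####/.#..]+1* H02[#.##/####/.#..]+1 H22[#.../####/.###]+1
p4 V@[###./####/.#..] terminal -1; root [..../.#../.#..] d6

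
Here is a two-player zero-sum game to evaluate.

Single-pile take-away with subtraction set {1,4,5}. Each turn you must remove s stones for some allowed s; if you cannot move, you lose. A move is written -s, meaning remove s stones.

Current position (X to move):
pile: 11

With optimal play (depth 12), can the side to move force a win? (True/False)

ply 1, X at 11 | -1=+1→10*; -4=-1→7; -5=-1→6
ply 2, O at 10 | -1=-1→9*; -4=-1→6; -5=-1→5
ply 3, X at 9 | -1=+1→8*; -4=-1→5; -5=-1→4
ply 4, O at 8 | -1=-1→7*; -4=-1→4; -5=-1→3
ply 5, X at 7 | -1=-1→6; -4=-1→3; -5=+1→2*
ply 6, O at 2 | -1=-1→1*
ply 7, X at 1 | -1=+1→0*
ply 8: 0 is terminal -1 (O); from 11 depth 12

X winning at [11]: True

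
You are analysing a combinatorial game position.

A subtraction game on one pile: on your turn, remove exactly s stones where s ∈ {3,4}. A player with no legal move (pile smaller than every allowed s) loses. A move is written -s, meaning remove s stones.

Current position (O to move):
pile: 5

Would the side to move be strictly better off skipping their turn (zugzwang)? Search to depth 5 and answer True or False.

zugzwang(5, O) = False

p1 O@[5]: -3[2]+1* -4[1]+1
p2 X@[2] terminal -1; root [5] d5
if O skipped the turn, X would face:
~ p1 X@[5]: -3[2]+1* -4[1]+1
~ p2 O@[2] terminal -1; root [5] d5
compare (O): move=+1 vs pass=-1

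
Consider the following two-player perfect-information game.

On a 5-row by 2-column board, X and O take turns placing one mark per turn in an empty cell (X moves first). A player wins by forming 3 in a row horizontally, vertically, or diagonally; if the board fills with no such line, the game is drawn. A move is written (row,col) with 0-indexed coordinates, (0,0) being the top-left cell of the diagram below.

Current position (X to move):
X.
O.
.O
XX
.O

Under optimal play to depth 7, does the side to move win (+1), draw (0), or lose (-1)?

value(X./O./.O/XX/.O, X) = 0

ply 1, X at X./O./.O/XX/.O | (0,1)=+0→XX/O./.O/XX/.O*; (1,1)=+0→X./OX/.O/XX/.O; (2,0)=+0→X./O./XO/XX/.O; (4,0)=+0→X./O./.O/XX/XO
ply 2, O at XX/O./.O/XX/.O | (1,1)=+0→XX/OO/.O/XX/.O*; (2,0)=+0→XX/O./OO/XX/.O; (4,0)=+0→XX/O./.O/XX/OO
ply 3, X at XX/OO/.O/XX/.O | (2,0)=+0→XX/OO/XO/XX/.O*; (4,0)=+0→XX/OO/.O/XX/XO
ply 4, O at XX/OO/XO/XX/.O | (4,0)=+0→XX/OO/XO/XX/OO*
ply 5: XX/OO/XO/XX/OO is terminal +0 (X); from X./O./.O/XX/.O depth 7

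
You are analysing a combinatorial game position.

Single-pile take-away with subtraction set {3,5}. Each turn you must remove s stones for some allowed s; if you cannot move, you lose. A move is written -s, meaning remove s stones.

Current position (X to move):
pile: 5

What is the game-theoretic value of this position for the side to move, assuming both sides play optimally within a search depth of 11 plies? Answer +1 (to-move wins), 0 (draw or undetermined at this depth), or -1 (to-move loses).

value(5, X) = +1

p1 X@[5]: -3[2]+1* -5[0]+1
p2 O@[2] terminal -1; root [5] d11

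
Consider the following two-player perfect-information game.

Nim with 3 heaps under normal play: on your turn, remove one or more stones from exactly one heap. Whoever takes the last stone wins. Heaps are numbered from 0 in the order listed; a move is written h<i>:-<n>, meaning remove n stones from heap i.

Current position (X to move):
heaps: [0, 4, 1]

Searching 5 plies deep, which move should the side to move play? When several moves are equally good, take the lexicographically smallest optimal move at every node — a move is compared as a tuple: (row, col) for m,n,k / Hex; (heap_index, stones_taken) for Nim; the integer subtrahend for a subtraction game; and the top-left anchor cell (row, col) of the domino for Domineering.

X's best at [(0,4,1)]: h1:-3

ply 1, X at (0,4,1) | h1:-1=-1→(0,3,1); h1:-2=-1→(0,2,1); h1:-3=+1→(0,1,1)*; h1:-4=-1→(0,0,1); h2:-1=-1→(0,4,0)
ply 2, O at (0,1,1) | h1:-1=-1→(0,0,1)*; h2:-1=-1→(0,1,0)
ply 3, X at (0,0,1) | h2:-1=+1→(0,0,0)*
ply 4: (0,0,0) is terminal -1 (O); from (0,4,1) depth 5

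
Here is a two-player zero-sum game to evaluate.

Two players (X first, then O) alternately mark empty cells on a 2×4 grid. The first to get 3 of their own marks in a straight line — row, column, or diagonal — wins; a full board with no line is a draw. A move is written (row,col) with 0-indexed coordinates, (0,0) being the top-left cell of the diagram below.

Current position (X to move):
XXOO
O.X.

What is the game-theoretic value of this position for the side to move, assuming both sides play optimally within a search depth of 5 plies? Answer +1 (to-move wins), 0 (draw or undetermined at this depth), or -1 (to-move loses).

ply 1, X at XXOO/O.X. | (1,1)=+0→XXOO/OXX.*; (1,3)=+0→XXOO/O.XX
ply 2, O at XXOO/OXX. | (1,3)=+0→XXOO/OXXO*
ply 3: XXOO/OXXO is terminal +0 (X); from XXOO/O.X. depth 5

value(XXOO/O.X., X) = 0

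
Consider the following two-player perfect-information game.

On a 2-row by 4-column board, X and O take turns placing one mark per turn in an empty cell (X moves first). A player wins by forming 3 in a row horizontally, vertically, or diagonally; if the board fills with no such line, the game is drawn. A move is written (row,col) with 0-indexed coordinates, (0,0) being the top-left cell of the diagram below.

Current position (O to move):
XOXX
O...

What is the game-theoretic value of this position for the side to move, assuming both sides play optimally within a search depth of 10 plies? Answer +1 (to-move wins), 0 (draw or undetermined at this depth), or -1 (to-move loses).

value(XOXX/O..., O) = 0

[XOXX/O...] O move#1: (1,1):+0/XOXX/OO..*, (1,2):+0/XOXX/O.O., (1,3):+0/XOXX/O..O
[XOXX/OO..] X move#2: (1,2):+0/XOXX/OOX.*, (1,3):-1/XOXX/OO.X
[XOXX/OOX.] O move#3: (1,3):+0/XOXX/OOXO*
[XOXX/OOXO] end (terminal +0, X#4); searched XOXX/O... to 10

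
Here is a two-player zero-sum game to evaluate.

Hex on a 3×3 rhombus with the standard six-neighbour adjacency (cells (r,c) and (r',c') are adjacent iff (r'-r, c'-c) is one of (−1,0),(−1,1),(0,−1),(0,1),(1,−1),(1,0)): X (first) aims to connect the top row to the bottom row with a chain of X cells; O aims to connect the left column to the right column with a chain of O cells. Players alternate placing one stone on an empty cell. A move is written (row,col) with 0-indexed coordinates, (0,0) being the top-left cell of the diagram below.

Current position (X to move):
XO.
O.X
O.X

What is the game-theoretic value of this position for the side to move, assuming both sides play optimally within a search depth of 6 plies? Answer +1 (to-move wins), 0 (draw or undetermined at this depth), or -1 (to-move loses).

value(XO./O.X/O.X, X) = +1

ply 1, X at XO./O.X/O.X | (0,2)=+1→XOX/O.X/O.X*; (1,1)=-1→XO./OXX/O.X; (2,1)=-1→XO./O.X/OXX
ply 2: XOX/O.X/O.X is terminal -1 (O); from XO./O.X/O.X depth 6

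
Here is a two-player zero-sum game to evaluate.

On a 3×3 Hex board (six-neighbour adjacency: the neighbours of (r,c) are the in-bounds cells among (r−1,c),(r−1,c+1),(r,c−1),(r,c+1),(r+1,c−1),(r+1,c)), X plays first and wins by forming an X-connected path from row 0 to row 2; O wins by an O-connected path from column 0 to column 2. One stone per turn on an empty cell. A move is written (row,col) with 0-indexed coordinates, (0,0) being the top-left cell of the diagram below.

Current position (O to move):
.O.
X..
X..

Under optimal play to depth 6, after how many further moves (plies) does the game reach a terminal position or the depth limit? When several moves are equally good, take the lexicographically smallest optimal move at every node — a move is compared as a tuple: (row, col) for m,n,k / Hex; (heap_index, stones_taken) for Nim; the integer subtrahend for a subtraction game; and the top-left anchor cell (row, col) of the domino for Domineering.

PV length from [.O./X../X..]: 6 plies

[.O./X../X..] O move#1: (0,0):-1/OO./X../X..*, (0,2):-1/.OO/X../X.., (1,1):-1/.O./XO./X.., (1,2):-1/.O./X.O/X.., (2,1):-1/.O./X../XO., (2,2):-1/.O./X../X.O
[OO./X../X..] X move#2: (0,2):+1/OOX/X../X..*, (1,1):-1/OO./XX./X.., (1,2):-1/OO./X.X/X.., (2,1):-1/OO./X../XX., (2,2):-1/OO./X../X.X
[OOX/X../X..] O move#3: (1,1):-1/OOX/XO./X..*, (1,2):-1/OOX/X.O/X.., (2,1):-1/OOX/X../XO., (2,2):-1/OOX/X../X.O
[OOX/XO./X..] X move#4: (1,2):+1/OOX/XOX/X..*, (2,1):-1/OOX/XO./XX., (2,2):-1/OOX/XO./X.X
[OOX/XOX/X..] O move#5: (2,1):-1/OOX/XOX/XO.*, (2,2):-1/OOX/XOX/X.O
[OOX/XOX/XO.] X move#6: (2,2):+1/OOX/XOX/XOX*
[OOX/XOX/XOX] end (terminal -1, O#7); searched .O./X../X.. to 6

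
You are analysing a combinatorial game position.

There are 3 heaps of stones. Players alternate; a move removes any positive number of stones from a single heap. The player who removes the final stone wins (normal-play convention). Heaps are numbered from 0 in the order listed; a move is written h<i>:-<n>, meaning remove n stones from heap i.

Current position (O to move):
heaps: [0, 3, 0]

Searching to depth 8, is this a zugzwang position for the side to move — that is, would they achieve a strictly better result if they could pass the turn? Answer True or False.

zugzwang((0,3,0), O) = False

p1 O@[(0,3,0)]: h1:-1[(0,2,0)]-1 h1:-2[(0,1,0)]-1 h1:-3[(0,0,0)]+1*
p2 X@[(0,0,0)] terminal -1; root [(0,3,0)] d8
suppose O passes — search the same position with X to move:
pass> p1 X@[(0,3,0)]: h1:-1[(0,2,0)]-1 h1:-2[(0,1,0)]-1 h1:-3[(0,0,0)]+1*
pass> p2 O@[(0,0,0)] terminal -1; root [(0,3,0)] d8
for O: play +1, pass -1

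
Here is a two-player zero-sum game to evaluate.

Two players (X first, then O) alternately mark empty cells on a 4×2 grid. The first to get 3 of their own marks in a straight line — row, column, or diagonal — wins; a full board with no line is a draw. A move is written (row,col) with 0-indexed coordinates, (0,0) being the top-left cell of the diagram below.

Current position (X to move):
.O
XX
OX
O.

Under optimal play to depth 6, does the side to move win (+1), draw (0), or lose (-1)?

ply 1, X at .O/XX/OX/O. | (0,0)=+0→XO/XX/OX/O.; (3,1)=+1→.O/XX/OX/OX*
ply 2: .O/XX/OX/OX is terminal -1 (O); from .O/XX/OX/O. depth 6

value(.O/XX/OX/O., X) = +1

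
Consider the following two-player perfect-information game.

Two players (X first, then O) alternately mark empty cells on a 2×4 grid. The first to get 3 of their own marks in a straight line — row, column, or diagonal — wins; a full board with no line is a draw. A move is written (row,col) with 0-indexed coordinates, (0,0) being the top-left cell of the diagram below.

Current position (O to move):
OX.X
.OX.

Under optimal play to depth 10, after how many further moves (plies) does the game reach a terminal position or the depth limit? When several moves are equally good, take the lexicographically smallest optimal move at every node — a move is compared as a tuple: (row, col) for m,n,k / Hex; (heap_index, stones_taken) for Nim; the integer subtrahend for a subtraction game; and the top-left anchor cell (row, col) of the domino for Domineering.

[OX.X/.OX.] O move#1: (0,2):+0/OXOX/.OX.*, (1,0):-1/OX.X/OOX., (1,3):-1/OX.X/.OXO
[OXOX/.OX.] X move#2: (1,0):+0/OXOX/XOX.*, (1,3):+0/OXOX/.OXX
[OXOX/XOX.] O move#3: (1,3):+0/OXOX/XOXO*
[OXOX/XOXO] end (terminal +0, X#4); searched OX.X/.OX. to 10

PV length from [OX.X/.OX.]: 3 plies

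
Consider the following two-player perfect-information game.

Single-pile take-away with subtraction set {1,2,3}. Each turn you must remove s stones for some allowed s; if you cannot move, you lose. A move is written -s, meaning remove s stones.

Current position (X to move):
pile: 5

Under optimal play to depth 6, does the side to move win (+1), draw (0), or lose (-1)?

ply 1, X at 5 | -1=+1→4*; -2=-1→3; -3=-1→2
ply 2, O at 4 | -1=-1→3*; -2=-1→2; -3=-1→1
ply 3, X at 3 | -1=-1→2; -2=-1→1; -3=+1→0*
ply 4: 0 is terminal -1 (O); from 5 depth 6

value(5, X) = +1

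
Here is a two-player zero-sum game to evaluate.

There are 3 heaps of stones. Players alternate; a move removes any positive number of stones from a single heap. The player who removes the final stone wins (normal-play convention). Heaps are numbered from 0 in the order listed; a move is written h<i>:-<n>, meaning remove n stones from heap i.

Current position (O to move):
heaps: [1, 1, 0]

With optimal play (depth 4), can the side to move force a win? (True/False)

O winning at [(1,1,0)]: False

ply 1, O at (1,1,0) | h0:-1=-1→(0,1,0)*; h1:-1=-1→(1,0,0)
ply 2, X at (0,1,0) | h1:-1=+1→(0,0,0)*
ply 3: (0,0,0) is terminal -1 (O); from (1,1,0) depth 4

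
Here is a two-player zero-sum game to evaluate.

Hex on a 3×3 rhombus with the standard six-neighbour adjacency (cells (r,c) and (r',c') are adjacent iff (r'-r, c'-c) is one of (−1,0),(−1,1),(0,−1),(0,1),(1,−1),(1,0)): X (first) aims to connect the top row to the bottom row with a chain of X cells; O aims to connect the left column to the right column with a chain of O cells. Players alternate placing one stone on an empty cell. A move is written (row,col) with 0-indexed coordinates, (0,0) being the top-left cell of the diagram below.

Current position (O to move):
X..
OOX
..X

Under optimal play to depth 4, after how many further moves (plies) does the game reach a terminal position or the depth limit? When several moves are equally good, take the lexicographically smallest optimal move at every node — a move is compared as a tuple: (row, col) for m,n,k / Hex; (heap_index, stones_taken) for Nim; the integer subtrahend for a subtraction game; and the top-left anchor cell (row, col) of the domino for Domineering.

PV length from [X../OOX/..X]: 1 ply

ply 1, O at X../OOX/..X | (0,1)=-1→XO./OOX/..X; (0,2)=+1→X.O/OOX/..X*; (2,0)=-1→X../OOX/O.X; (2,1)=-1→X../OOX/.OX
ply 2: X.O/OOX/..X is terminal -1 (X); from X../OOX/..X depth 4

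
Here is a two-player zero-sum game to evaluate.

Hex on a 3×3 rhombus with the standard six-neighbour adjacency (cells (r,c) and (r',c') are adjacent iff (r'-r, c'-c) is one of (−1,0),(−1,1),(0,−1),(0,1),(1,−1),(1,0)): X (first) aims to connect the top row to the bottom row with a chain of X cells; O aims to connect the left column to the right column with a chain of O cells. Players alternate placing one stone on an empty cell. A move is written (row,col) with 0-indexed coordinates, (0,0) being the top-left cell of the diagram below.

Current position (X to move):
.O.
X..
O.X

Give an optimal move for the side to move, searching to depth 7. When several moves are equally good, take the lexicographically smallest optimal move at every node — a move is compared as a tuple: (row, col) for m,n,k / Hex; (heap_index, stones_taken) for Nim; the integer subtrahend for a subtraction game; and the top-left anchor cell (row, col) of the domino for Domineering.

X's best at [.O./X../O.X]: (1,1)

ply 1, X at .O./X../O.X | (0,0)=-1→XO./X../O.X; (0,2)=-1→.OX/X../O.X; (1,1)=+1→.O./XX./O.X*; (1,2)=-1→.O./X.X/O.X; (2,1)=-1→.O./X../OXX
ply 2, O at .O./XX./O.X | (0,0)=-1→OO./XX./O.X*; (0,2)=-1→.OO/XX./O.X; (1,2)=-1→.O./XXO/O.X; (2,1)=-1→.O./XX./OOX
ply 3, X at OO./XX./O.X | (0,2)=+1→OOX/XX./O.X*; (1,2)=-1→OO./XXX/O.X; (2,1)=-1→OO./XX./OXX
ply 4, O at OOX/XX./O.X | (1,2)=-1→OOX/XXO/O.X*; (2,1)=-1→OOX/XX./OOX
ply 5, X at OOX/XXO/O.X | (2,1)=+1→OOX/XXO/OXX*
ply 6: OOX/XXO/OXX is terminal -1 (O); from .O./X../O.X depth 7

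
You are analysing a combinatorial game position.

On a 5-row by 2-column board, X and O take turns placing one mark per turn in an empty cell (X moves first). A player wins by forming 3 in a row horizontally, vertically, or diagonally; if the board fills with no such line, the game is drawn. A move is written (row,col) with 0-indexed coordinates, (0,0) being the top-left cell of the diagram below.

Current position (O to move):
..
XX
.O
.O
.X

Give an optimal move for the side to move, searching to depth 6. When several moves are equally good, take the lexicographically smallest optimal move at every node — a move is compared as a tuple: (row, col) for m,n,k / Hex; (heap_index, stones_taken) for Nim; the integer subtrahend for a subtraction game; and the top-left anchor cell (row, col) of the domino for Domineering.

O's best at [../XX/.O/.O/.X]: (0,0)

ply 1, O at ../XX/.O/.O/.X | (0,0)=+0→O./XX/.O/.O/.X*; (0,1)=-1→.O/XX/.O/.O/.X; (2,0)=+0→../XX/OO/.O/.X; (3,0)=+0→../XX/.O/OO/.X; (4,0)=-1→../XX/.O/.O/OX
ply 2, X at O./XX/.O/.O/.X | (0,1)=+0→OX/XX/.O/.O/.X*; (2,0)=+0→O./XX/XO/.O/.X; (3,0)=+0→O./XX/.O/XO/.X; (4,0)=+0→O./XX/.O/.O/XX
ply 3, O at OX/XX/.O/.O/.X | (2,0)=+0→OX/XX/OO/.O/.X*; (3,0)=+0→OX/XX/.O/OO/.X; (4,0)=+0→OX/XX/.O/.O/OX
ply 4, X at OX/XX/OO/.O/.X | (3,0)=+0→OX/XX/OO/XO/.X*; (4,0)=+0→OX/XX/OO/.O/XX
ply 5, O at OX/XX/OO/XO/.X | (4,0)=+0→OX/XX/OO/XO/OX*
ply 6: OX/XX/OO/XO/OX is terminal +0 (X); from ../XX/.O/.O/.X depth 6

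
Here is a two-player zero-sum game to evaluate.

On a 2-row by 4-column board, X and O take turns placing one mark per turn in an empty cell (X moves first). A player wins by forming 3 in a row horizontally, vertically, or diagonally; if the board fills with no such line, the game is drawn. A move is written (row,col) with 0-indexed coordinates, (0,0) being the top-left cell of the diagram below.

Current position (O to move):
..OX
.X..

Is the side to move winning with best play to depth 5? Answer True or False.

O winning at [..OX/.X..]: False

ply 1, O at ..OX/.X.. | (0,0)=+0→O.OX/.X..*; (0,1)=+0→.OOX/.X..; (1,0)=+0→..OX/OX..; (1,2)=+0→..OX/.XO.; (1,3)=+0→..OX/.X.O
ply 2, X at O.OX/.X.. | (0,1)=+0→OXOX/.X..*; (1,0)=-1→O.OX/XX..; (1,2)=-1→O.OX/.XX.; (1,3)=-1→O.OX/.X.X
ply 3, O at OXOX/.X.. | (1,0)=+0→OXOX/OX..*; (1,2)=+0→OXOX/.XO.; (1,3)=+0→OXOX/.X.O
ply 4, X at OXOX/OX.. | (1,2)=+0→OXOX/OXX.*; (1,3)=+0→OXOX/OX.X
ply 5, O at OXOX/OXX. | (1,3)=+0→OXOX/OXXO*
ply 6: OXOX/OXXO is terminal +0 (X); from ..OX/.X.. depth 5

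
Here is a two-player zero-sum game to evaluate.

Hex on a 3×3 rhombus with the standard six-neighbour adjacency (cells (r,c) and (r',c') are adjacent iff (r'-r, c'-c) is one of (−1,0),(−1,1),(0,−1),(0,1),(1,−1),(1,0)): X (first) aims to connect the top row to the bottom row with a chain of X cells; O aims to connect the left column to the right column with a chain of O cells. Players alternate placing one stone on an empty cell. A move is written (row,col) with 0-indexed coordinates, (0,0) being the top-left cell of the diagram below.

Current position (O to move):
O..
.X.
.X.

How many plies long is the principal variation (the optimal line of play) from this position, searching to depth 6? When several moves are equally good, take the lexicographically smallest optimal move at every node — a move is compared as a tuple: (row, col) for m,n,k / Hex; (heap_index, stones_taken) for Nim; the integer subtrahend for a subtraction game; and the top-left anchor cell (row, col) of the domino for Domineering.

[O../.X./.X.] O move#1: (0,1):-1/OO./.X./.X.*, (0,2):-1/O.O/.X./.X., (1,0):-1/O../OX./.X., (1,2):-1/O../.XO/.X., (2,0):-1/O../.X./OX., (2,2):-1/O../.X./.XO
[OO./.X./.X.] X move#2: (0,2):+1/OOX/.X./.X.*, (1,0):-1/OO./XX./.X., (1,2):-1/OO./.XX/.X., (2,0):-1/OO./.X./XX., (2,2):-1/OO./.X./.XX
[OOX/.X./.X.] end (terminal -1, O#3); searched O../.X./.X. to 6

PV length from [O../.X./.X.]: 2 plies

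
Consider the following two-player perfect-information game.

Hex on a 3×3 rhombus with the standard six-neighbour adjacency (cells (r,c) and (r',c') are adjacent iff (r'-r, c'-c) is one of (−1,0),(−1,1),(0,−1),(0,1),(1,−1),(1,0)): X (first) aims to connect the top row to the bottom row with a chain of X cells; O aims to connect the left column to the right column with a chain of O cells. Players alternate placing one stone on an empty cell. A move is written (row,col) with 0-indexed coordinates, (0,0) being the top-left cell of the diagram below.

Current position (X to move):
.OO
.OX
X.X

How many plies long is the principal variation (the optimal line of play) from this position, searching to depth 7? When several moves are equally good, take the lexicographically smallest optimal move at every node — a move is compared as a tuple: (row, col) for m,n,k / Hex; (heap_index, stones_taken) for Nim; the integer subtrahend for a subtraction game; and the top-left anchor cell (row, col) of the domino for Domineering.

PV length from [.OO/.OX/X.X]: 2 plies

[.OO/.OX/X.X] X move#1: (0,0):-1/XOO/.OX/X.X*, (1,0):-1/.OO/XOX/X.X, (2,1):-1/.OO/.OX/XXX
[XOO/.OX/X.X] O move#2: (1,0):+1/XOO/OOX/X.X*, (2,1):-1/XOO/.OX/XOX
[XOO/OOX/X.X] end (terminal -1, X#3); searched .OO/.OX/X.X to 7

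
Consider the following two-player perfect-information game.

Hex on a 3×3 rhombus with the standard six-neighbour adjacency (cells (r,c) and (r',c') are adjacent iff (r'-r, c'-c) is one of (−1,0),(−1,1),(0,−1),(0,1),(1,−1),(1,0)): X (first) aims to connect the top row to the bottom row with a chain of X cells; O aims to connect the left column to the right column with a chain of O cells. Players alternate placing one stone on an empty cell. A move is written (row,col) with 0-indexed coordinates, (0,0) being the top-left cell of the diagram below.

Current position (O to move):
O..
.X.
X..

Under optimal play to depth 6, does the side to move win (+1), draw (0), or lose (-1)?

value(O../.X./X.., O) = -1

ply 1, O at O../.X./X.. | (0,1)=-1→OO./.X./X..*; (0,2)=-1→O.O/.X./X..; (1,0)=-1→O../OX./X..; (1,2)=-1→O../.XO/X..; (2,1)=-1→O../.X./XO.; (2,2)=-1→O../.X./X.O
ply 2, X at OO./.X./X.. | (0,2)=+1→OOX/.X./X..*; (1,0)=-1→OO./XX./X..; (1,2)=-1→OO./.XX/X..; (2,1)=-1→OO./.X./XX.; (2,2)=-1→OO./.X./X.X
ply 3: OOX/.X./X.. is terminal -1 (O); from O../.X./X.. depth 6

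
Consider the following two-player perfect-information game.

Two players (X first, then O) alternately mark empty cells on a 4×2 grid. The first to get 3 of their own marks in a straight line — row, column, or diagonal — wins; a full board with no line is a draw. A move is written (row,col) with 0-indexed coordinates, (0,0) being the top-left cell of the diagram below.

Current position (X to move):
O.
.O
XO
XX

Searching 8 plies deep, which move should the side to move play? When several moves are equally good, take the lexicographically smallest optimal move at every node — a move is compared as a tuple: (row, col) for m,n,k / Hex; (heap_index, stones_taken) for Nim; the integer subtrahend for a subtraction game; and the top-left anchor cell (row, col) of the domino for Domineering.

X's best at [O./.O/XO/XX]: (1,0)

[O./.O/XO/XX] X move#1: (0,1):+0/OX/.O/XO/XX, (1,0):+1/O./XO/XO/XX*
[O./XO/XO/XX] end (terminal -1, O#2); searched O./.O/XO/XX to 8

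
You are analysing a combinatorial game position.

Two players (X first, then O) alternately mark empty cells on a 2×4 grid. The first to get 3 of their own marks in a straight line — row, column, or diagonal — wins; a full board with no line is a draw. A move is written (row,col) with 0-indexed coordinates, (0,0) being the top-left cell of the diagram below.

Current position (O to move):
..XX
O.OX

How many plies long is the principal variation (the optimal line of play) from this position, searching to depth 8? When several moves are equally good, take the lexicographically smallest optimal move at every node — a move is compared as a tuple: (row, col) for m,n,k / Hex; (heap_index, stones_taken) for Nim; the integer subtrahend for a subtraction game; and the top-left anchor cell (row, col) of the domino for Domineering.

PV length from [..XX/O.OX]: 1 ply

p1 O@[..XX/O.OX]: (0,0)[O.XX/O.OX]-1 (0,1)[.OXX/O.OX]+0 (1,1)[..XX/OOOX]+1*
p2 X@[..XX/OOOX] terminal -1; root [..XX/O.OX] d8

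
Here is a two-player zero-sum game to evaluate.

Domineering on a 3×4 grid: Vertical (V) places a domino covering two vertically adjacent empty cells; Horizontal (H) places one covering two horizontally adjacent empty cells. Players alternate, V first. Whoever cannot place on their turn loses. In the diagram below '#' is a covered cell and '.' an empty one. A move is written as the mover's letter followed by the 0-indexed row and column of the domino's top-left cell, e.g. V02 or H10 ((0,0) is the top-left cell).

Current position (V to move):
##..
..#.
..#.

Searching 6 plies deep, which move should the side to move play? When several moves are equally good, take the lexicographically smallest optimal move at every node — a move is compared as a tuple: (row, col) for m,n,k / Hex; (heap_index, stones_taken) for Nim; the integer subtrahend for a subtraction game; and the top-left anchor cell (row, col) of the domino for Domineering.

ply 1, V at ##../..#./..#. | V03=-1→##.#/..##/..#.; V10=+1→##../#.#./#.#.*; V11=+1→##../.##./.##.; V13=-1→##../..##/..##
ply 2, H at ##../#.#./#.#. | H02=-1→####/#.#./#.#.*
ply 3, V at ####/#.#./#.#. | V11=+1→####/###./###.*; V13=+1→####/#.##/#.##
ply 4: ####/###./###. is terminal -1 (H); from ##../..#./..#. depth 6

V's best at [##../..#./..#.]: V10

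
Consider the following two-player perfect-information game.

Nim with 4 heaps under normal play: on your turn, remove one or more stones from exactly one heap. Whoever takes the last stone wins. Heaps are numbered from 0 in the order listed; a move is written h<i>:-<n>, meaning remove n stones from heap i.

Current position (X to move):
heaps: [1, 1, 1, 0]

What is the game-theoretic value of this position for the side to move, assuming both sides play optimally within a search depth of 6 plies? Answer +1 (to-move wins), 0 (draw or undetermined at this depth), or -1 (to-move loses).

p1 X@[(1,1,1,0)]: h0:-1[(0,1,1,0)]+1* h1:-1[(1,0,1,0)]+1 h2:-1[(1,1,0,0)]+1
p2 O@[(0,1,1,0)]: h1:-1[(0,0,1,0)]-1* h2:-1[(0,1,0,0)]-1
p3 X@[(0,0,1,0)]: h2:-1[(0,0,0,0)]+1*
p4 O@[(0,0,0,0)] terminal -1; root [(1,1,1,0)] d6

value((1,1,1,0), X) = +1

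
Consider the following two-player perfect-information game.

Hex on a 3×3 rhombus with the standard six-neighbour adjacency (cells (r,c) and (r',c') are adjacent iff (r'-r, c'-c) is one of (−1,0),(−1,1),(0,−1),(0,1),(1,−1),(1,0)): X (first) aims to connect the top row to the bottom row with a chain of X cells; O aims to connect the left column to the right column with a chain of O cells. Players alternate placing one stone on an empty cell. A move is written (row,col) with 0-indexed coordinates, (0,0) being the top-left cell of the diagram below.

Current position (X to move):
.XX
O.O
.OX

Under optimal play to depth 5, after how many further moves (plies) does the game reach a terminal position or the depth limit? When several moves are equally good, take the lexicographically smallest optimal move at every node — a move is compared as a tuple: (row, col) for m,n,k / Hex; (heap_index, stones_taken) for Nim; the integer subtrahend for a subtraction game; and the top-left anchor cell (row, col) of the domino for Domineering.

PV length from [.XX/O.O/.OX]: 2 plies

ply 1, X at .XX/O.O/.OX | (0,0)=-1→XXX/O.O/.OX*; (1,1)=-1→.XX/OXO/.OX; (2,0)=-1→.XX/O.O/XOX
ply 2, O at XXX/O.O/.OX | (1,1)=+1→XXX/OOO/.OX*; (2,0)=+1→XXX/O.O/OOX
ply 3: XXX/OOO/.OX is terminal -1 (X); from .XX/O.O/.OX depth 5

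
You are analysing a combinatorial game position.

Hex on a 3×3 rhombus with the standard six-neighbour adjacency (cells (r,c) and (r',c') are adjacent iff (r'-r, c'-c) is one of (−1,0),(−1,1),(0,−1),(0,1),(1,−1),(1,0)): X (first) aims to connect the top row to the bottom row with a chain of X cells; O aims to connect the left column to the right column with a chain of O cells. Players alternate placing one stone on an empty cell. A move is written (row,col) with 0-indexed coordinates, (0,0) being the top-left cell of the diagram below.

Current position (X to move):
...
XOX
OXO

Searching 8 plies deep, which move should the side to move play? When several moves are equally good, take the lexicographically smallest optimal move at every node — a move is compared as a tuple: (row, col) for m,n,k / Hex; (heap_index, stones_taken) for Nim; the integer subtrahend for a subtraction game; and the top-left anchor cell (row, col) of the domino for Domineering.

ply 1, X at .../XOX/OXO | (0,0)=-1→X../XOX/OXO; (0,1)=-1→.X./XOX/OXO; (0,2)=+1→..X/XOX/OXO*
ply 2: ..X/XOX/OXO is terminal -1 (O); from .../XOX/OXO depth 8

X's best at [.../XOX/OXO]: (0,2)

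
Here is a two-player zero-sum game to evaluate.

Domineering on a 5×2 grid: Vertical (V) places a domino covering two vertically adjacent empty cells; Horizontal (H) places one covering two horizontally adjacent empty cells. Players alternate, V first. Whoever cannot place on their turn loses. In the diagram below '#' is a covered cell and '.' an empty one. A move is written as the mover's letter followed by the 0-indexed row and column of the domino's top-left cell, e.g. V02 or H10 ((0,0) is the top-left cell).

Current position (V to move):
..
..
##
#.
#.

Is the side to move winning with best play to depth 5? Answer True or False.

p1 V@[../../##/#./#.]: V00[#./#./##/#./#.]+1* V01[.#/.#/##/#./#.]+1 V31[../../##/##/##]-1
p2 H@[#./#./##/#./#.] terminal -1; root [../../##/#./#.] d5

V winning at [../../##/#./#.]: True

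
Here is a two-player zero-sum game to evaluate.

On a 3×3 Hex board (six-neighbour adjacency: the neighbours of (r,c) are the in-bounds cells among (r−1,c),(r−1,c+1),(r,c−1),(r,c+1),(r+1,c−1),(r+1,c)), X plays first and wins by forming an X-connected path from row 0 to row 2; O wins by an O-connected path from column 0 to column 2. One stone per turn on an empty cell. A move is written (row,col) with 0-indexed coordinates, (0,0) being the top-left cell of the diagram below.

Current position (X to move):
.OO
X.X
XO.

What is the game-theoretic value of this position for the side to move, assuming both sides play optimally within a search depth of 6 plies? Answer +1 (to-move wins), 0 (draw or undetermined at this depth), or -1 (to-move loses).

value(.OO/X.X/XO., X) = +1

[.OO/X.X/XO.] X move#1: (0,0):+1/XOO/X.X/XO.*, (1,1):-1/.OO/XXX/XO., (2,2):-1/.OO/X.X/XOX
[XOO/X.X/XO.] end (terminal -1, O#2); searched .OO/X.X/XO. to 6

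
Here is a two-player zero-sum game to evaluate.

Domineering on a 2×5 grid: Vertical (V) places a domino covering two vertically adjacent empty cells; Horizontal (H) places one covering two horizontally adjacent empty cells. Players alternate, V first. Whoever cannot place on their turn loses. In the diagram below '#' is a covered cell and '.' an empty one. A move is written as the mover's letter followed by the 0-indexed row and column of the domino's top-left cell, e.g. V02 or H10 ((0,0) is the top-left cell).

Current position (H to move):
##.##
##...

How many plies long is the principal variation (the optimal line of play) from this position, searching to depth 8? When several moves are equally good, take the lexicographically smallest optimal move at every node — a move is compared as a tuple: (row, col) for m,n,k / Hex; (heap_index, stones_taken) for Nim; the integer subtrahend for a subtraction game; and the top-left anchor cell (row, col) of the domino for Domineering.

PV length from [##.##/##...]: 1 ply

p1 H@[##.##/##...]: H12[##.##/####.]+1* H13[##.##/##.##]-1
p2 V@[##.##/####.] terminal -1; root [##.##/##...] d8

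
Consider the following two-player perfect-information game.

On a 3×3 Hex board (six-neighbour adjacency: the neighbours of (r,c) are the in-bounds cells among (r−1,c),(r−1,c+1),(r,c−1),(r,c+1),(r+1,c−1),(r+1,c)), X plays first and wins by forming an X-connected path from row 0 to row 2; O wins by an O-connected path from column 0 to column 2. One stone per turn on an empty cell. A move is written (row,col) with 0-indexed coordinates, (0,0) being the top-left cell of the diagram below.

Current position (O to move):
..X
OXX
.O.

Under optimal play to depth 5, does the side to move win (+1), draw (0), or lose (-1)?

ply 1, O at ..X/OXX/.O. | (0,0)=-1→O.X/OXX/.O.*; (0,1)=-1→.OX/OXX/.O.; (2,0)=-1→..X/OXX/OO.; (2,2)=-1→..X/OXX/.OO
ply 2, X at O.X/OXX/.O. | (0,1)=+1→OXX/OXX/.O.*; (2,0)=+1→O.X/OXX/XO.; (2,2)=+1→O.X/OXX/.OX
ply 3, O at OXX/OXX/.O. | (2,0)=-1→OXX/OXX/OO.*; (2,2)=-1→OXX/OXX/.OO
ply 4, X at OXX/OXX/OO. | (2,2)=+1→OXX/OXX/OOX*
ply 5: OXX/OXX/OOX is terminal -1 (O); from ..X/OXX/.O. depth 5

value(..X/OXX/.O., O) = -1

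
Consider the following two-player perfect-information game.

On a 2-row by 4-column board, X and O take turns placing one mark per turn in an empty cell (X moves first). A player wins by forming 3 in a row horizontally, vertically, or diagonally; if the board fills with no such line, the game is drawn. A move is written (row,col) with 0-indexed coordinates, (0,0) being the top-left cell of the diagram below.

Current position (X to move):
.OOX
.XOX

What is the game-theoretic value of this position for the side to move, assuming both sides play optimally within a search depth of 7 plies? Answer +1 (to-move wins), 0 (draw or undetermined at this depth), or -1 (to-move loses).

value(.OOX/.XOX, X) = 0

p1 X@[.OOX/.XOX]: (0,0)[XOOX/.XOX]+0* (1,0)[.OOX/XXOX]-1
p2 O@[XOOX/.XOX]: (1,0)[XOOX/OXOX]+0*
p3 X@[XOOX/OXOX] terminal +0; root [.OOX/.XOX] d7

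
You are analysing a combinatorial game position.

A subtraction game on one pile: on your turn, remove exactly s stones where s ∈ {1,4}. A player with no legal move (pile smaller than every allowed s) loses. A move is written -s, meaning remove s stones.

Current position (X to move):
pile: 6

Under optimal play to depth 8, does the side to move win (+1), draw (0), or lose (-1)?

ply 1, X at 6 | -1=+1→5*; -4=+1→2
ply 2, O at 5 | -1=-1→4*; -4=-1→1
ply 3, X at 4 | -1=-1→3; -4=+1→0*
ply 4: 0 is terminal -1 (O); from 6 depth 8

value(6, X) = +1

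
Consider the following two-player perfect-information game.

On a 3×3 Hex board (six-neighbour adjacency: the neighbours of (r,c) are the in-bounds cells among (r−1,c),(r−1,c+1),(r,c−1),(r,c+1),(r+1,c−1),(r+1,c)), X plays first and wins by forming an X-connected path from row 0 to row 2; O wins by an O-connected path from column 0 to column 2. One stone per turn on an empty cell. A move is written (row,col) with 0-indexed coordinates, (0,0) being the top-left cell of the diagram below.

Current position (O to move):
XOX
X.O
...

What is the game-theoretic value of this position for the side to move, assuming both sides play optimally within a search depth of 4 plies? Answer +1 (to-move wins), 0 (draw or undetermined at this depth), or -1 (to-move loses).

value(XOX/X.O/..., O) = +1

[XOX/X.O/...] O move#1: (1,1):-1/XOX/XOO/..., (2,0):+1/XOX/X.O/O..*, (2,1):-1/XOX/X.O/.O., (2,2):-1/XOX/X.O/..O
[XOX/X.O/O..] X move#2: (1,1):-1/XOX/XXO/O..*, (2,1):-1/XOX/X.O/OX., (2,2):-1/XOX/X.O/O.X
[XOX/XXO/O..] O move#3: (2,1):+1/XOX/XXO/OO.*, (2,2):-1/XOX/XXO/O.O
[XOX/XXO/OO.] end (terminal -1, X#4); searched XOX/X.O/... to 4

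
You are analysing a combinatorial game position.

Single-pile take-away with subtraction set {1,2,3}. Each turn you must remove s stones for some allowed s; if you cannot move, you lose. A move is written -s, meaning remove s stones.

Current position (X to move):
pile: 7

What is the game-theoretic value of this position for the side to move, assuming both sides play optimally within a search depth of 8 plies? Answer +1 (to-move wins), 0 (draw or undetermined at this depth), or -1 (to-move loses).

value(7, X) = +1

[7] X move#1: -1:-1/6, -2:-1/5, -3:+1/4*
[4] O move#2: -1:-1/3*, -2:-1/2, -3:-1/1
[3] X move#3: -1:-1/2, -2:-1/1, -3:+1/0*
[0] end (terminal -1, O#4); searched 7 to 8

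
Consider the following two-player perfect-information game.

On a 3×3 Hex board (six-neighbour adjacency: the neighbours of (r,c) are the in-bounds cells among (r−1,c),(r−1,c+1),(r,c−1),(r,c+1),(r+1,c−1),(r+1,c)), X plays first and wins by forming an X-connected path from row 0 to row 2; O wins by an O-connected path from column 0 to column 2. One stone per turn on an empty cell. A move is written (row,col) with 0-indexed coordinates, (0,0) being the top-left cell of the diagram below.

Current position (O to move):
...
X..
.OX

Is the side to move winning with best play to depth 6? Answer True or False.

[.../X../.OX] O move#1: (0,0):-1/O../X../.OX*, (0,1):-1/.O./X../.OX, (0,2):-1/..O/X../.OX, (1,1):-1/.../XO./.OX, (1,2):-1/.../X.O/.OX, (2,0):-1/.../X../OOX
[O../X../.OX] X move#2: (0,1):+1/OX./X../.OX*, (0,2):+1/O.X/X../.OX, (1,1):+1/O../XX./.OX, (1,2):+1/O../X.X/.OX, (2,0):+1/O../X../XOX
[OX./X../.OX] O move#3: (0,2):-1/OXO/X../.OX*, (1,1):-1/OX./XO./.OX, (1,2):-1/OX./X.O/.OX, (2,0):-1/OX./X../OOX
[OXO/X../.OX] X move#4: (1,1):+1/OXO/XX./.OX*, (1,2):+1/OXO/X.X/.OX, (2,0):+1/OXO/X../XOX
[OXO/XX./.OX] O move#5: (1,2):-1/OXO/XXO/.OX*, (2,0):-1/OXO/XX./OOX
[OXO/XXO/.OX] X move#6: (2,0):+1/OXO/XXO/XOX*
[OXO/XXO/XOX] end (terminal -1, O#7); searched .../X../.OX to 6

O winning at [.../X../.OX]: False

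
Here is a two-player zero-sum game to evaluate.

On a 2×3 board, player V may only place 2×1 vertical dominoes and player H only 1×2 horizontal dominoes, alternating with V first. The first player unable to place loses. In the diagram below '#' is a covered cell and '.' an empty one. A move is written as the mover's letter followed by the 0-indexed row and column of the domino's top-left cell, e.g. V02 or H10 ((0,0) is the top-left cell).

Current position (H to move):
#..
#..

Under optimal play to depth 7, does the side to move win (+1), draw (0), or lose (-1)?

[#../#..] H move#1: H01:+1/###/#..*, H11:+1/#../###
[###/#..] end (terminal -1, V#2); searched #../#.. to 7

value(#../#.., H) = +1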